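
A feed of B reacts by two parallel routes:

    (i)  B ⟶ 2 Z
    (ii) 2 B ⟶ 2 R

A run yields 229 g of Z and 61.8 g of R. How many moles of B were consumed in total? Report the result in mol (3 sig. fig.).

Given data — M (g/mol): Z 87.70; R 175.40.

1.66 mol

n(Z) = 229 / 87.70 = 2.611 mol
n(R) = 61.8 / 175.40 = 0.3523 mol
n(B) via (i) = (1/2)×2.611 = 1.306 mol
n(B) via (ii) = (2/2)×0.3523 = 0.3523 mol
total n(B) = 1.306 + 0.3523 = 1.658 mol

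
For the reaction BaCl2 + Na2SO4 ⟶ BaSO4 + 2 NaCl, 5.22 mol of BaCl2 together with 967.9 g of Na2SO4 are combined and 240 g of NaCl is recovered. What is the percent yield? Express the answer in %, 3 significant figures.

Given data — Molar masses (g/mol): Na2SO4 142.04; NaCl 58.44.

39.3 %

n(BaCl2) = 5.220 mol
n(Na2SO4) = 967.9 / 142.04 = 6.814 mol
n/ν → BaCl2: 5.220, Na2SO4: 6.814; BaCl2 is limiting.
theoretical n(NaCl) = (2/1) × 5.220 = 10.44 mol → 610.1 g
% yield = 240 / 610.1 × 100 = 39.34 %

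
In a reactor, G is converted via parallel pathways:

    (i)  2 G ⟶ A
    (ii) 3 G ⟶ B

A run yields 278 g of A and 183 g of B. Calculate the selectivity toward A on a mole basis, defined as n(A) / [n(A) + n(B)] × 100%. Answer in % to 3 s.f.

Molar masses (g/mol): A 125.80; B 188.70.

69.5 %

n(A) = 278 / 125.80 = 2.210 mol
n(B) = 183 / 188.70 = 0.9698 mol
selectivity = 2.210/(2.210+0.9698) × 100 = 69.50 %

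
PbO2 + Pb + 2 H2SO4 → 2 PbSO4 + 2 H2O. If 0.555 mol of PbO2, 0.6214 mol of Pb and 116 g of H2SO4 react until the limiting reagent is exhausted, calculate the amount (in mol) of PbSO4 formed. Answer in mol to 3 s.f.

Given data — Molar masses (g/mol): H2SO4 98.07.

1.11 mol

n(PbO2) = 0.5550 mol
n(Pb) = 0.6214 mol
n(H2SO4) = 116.0 / 98.07 = 1.183 mol
n/ν for PbO2 = 0.5550/1 = 0.5550
n/ν for Pb = 0.6214/1 = 0.6214
n/ν for H2SO4 = 1.183/2 = 0.5915
Smallest n/ν is PbO2 → limiting reagent.
n(PbSO4) = (2/1) × 0.5550 = 1.110 mol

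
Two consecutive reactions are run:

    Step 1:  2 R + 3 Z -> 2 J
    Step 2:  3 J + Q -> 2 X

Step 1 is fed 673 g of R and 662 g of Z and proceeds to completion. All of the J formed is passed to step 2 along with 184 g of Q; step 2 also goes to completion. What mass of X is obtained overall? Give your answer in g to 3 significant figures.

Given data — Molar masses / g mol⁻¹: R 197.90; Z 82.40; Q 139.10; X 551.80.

1250 g

Step 1:
n(R) = 673.0 / 197.90 = 3.401 mol
n(Z) = 662.0 / 82.40 = 8.034 mol
n/ν for R = 3.401/2 = 1.701
n/ν for Z = 8.034/3 = 2.678
Smallest n/ν is R → limiting reagent.
n(J) produced = (2/2) × 3.401 = 3.401 mol
Step 2:
n(J) available = 3.401 mol
n(Q) = 184.0 / 139.10 = 1.323 mol
n/ν for J = 3.401/3 = 1.134
n/ν for Q = 1.323/1 = 1.323
Smallest n/ν is J → limiting reagent.
n(X) = (2/3) × 3.401 = 2.267 mol
mass = 2.267 × 551.80 = 1251 g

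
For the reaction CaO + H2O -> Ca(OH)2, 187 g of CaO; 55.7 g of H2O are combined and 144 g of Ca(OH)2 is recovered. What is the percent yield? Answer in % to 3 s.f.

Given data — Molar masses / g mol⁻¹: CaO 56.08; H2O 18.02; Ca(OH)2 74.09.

n(CaO) = 187.0 / 56.08 = 3.335 mol
n(H2O) = 55.70 / 18.02 = 3.091 mol
n/ν → CaO: 3.335, H2O: 3.091; H2O is limiting.
theoretical n(Ca(OH)2) = (1/1) × 3.091 = 3.091 mol → 229.0 g
% yield = 144 / 229.0 × 100 = 62.88 %

62.9 %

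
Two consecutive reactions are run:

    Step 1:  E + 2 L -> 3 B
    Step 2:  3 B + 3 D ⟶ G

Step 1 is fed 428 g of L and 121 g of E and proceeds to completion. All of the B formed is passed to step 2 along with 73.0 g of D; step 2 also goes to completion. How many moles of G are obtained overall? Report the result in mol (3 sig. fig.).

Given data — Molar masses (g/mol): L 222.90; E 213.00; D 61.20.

Step 1:
n(L) = 428.0 / 222.90 = 1.920 mol
n(E) = 121.0 / 213.00 = 0.5681 mol
n/ν for L = 1.920/2 = 0.9600
n/ν for E = 0.5681/1 = 0.5681
Smallest n/ν is E → limiting reagent.
n(B) produced = (3/1) × 0.5681 = 1.704 mol
Step 2:
n(B) available = 1.704 mol
n(D) = 73.00 / 61.20 = 1.193 mol
n/ν for B = 1.704/3 = 0.5680
n/ν for D = 1.193/3 = 0.3977
Smallest n/ν is D → limiting reagent.
n(G) = (1/3) × 1.193 = 0.3977 mol

0.398 mol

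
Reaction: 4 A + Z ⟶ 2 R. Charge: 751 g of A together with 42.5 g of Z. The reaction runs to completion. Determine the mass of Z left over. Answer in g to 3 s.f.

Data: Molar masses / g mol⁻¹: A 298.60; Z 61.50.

n(A) = 751.0 / 298.60 = 2.515 mol
n(Z) = 42.50 / 61.50 = 0.6911 mol
n/ν for A = 2.515/4 = 0.6288
n/ν for Z = 0.6911/1 = 0.6911
Smallest n/ν is A → limiting reagent.
Z consumed = (1/4) × 2.515 = 0.6288 mol
Z remaining = 0.6911 − 0.6288 = 0.06230 mol
mass = 0.06230 × 61.50 = 3.831 g

3.83 g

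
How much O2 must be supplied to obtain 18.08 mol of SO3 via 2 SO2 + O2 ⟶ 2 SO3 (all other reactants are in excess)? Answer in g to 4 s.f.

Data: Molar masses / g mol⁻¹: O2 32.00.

n(SO3) = 18.08 mol
n(O2) = (1/2) × 18.08 = 9.040 mol
mass = 9.040 × 32.00 = 289.3 g

289.3 g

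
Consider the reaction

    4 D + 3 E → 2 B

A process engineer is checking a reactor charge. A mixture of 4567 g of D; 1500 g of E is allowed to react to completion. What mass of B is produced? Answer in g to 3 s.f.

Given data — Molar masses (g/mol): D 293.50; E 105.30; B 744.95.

5800 g

n(D) = 4567 / 293.50 = 15.56 mol
n(E) = 1500 / 105.30 = 14.25 mol
n/ν for D = 15.56/4 = 3.890
n/ν for E = 14.25/3 = 4.750
Smallest n/ν is D → limiting reagent.
n(B) = (2/4) × 15.56 = 7.780 mol
mass = 7.780 × 744.95 = 5796 g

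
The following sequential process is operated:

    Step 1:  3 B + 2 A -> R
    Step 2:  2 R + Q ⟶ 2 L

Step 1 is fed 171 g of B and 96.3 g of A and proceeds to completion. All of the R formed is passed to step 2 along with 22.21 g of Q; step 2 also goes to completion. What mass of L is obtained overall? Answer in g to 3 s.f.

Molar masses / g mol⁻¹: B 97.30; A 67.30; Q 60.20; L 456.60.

Step 1:
n(B) = 171.0 / 97.30 = 1.757 mol
n(A) = 96.30 / 67.30 = 1.431 mol
n/ν → B: 0.5857, A: 0.7155; B is limiting.
n(R) produced = (1/3) × 1.757 = 0.5857 mol
Step 2:
n(R) available = 0.5857 mol
n(Q) = 22.21 / 60.20 = 0.3689 mol
n/ν → R: 0.2929, Q: 0.3689; R is limiting.
n(L) = (2/2) × 0.5857 = 0.5857 mol
mass = 0.5857 × 456.60 = 267.4 g

267 g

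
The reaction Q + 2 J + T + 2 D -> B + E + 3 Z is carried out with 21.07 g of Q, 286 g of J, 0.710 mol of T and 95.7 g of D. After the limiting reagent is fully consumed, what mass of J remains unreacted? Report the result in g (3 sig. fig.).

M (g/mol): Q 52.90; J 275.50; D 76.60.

66.5 g

n(Q) = 21.07 / 52.90 = 0.3983 mol
n(J) = 286.0 / 275.50 = 1.038 mol
n(T) = 0.7100 mol
n(D) = 95.70 / 76.60 = 1.249 mol
n/ν for Q = 0.3983/1 = 0.3983
n/ν for J = 1.038/2 = 0.5190
n/ν for T = 0.7100/1 = 0.7100
n/ν for D = 1.249/2 = 0.6245
Smallest n/ν is Q → limiting reagent.
J consumed = (2/1) × 0.3983 = 0.7966 mol
J remaining = 1.038 − 0.7966 = 0.2414 mol
mass = 0.2414 × 275.50 = 66.51 g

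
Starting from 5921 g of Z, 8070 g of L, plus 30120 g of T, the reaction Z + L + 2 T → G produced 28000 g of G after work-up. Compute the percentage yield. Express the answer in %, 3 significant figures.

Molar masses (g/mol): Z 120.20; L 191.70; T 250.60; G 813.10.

81.8 %

n(Z) = 5921 / 120.20 = 49.26 mol
n(L) = 8070 / 191.70 = 42.10 mol
n(T) = 30120 / 250.60 = 120.2 mol
n/ν → Z: 49.26, L: 42.10, T: 60.10; L is limiting.
theoretical n(G) = (1/1) × 42.10 = 42.10 mol → 34230 g
% yield = 28000 / 34230 × 100 = 81.80 %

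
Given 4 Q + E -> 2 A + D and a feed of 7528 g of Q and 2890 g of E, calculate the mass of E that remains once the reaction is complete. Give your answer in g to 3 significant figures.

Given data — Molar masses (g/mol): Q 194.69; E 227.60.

n(Q) = 7528 / 194.69 = 38.67 mol
n(E) = 2890 / 227.60 = 12.70 mol
n/ν for Q = 38.67/4 = 9.668
n/ν for E = 12.70/1 = 12.70
Smallest n/ν is Q → limiting reagent.
E consumed = (1/4) × 38.67 = 9.668 mol
E remaining = 12.70 − 9.668 = 3.032 mol
mass = 3.032 × 227.60 = 690.1 g

690 g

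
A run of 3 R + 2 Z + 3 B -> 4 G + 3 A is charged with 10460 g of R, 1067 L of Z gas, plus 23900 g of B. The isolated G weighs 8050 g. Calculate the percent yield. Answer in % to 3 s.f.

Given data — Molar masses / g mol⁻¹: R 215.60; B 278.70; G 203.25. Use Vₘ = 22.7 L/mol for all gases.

n(R) = 10460 / 215.60 = 48.52 mol
n(Z) = 1067 / 22.7 = 47.00 mol
n(B) = 23900 / 278.70 = 85.76 mol
n/ν for R = 48.52/3 = 16.17
n/ν for Z = 47.00/2 = 23.50
n/ν for B = 85.76/3 = 28.59
Smallest n/ν is R → limiting reagent.
theoretical n(G) = (4/3) × 48.52 = 64.69 mol → 13150 g
% yield = 8050 / 13150 × 100 = 61.22 %

61.2 %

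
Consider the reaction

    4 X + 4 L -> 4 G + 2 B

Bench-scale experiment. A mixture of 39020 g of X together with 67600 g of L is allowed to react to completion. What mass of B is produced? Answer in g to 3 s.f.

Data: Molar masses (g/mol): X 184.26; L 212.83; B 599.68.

n(X) = 39020 / 184.26 = 211.8 mol
n(L) = 67600 / 212.83 = 317.6 mol
n/ν for X = 211.8/4 = 52.95
n/ν for L = 317.6/4 = 79.40
Smallest n/ν is X → limiting reagent.
n(B) = (2/4) × 211.8 = 105.9 mol
mass = 105.9 × 599.68 = 63510 g

63500 g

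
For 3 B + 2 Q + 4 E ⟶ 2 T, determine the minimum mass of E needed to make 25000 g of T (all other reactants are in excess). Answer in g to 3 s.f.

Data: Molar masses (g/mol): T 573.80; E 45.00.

3920 g

n(T) = 25000 / 573.80 = 43.57 mol
n(E) = (4/2) × 43.57 = 87.14 mol
mass = 87.14 × 45.00 = 3921 g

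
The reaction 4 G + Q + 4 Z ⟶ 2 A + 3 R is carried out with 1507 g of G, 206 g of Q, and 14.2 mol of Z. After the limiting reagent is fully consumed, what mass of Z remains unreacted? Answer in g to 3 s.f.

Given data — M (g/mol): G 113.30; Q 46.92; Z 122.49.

110 g

n(G) = 1507 / 113.30 = 13.30 mol
n(Q) = 206.0 / 46.92 = 4.390 mol
n(Z) = 14.20 mol
n/ν for G = 13.30/4 = 3.325
n/ν for Q = 4.390/1 = 4.390
n/ν for Z = 14.20/4 = 3.550
Smallest n/ν is G → limiting reagent.
Z consumed = (4/4) × 13.30 = 13.30 mol
Z remaining = 14.20 − 13.30 = 0.9000 mol
mass = 0.9000 × 122.49 = 110.2 g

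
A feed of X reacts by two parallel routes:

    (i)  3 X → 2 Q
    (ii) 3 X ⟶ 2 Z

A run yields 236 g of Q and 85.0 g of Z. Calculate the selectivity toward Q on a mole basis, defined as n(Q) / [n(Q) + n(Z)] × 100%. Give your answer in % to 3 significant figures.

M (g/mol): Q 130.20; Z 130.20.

n(Q) = 236 / 130.20 = 1.813 mol
n(Z) = 85.0 / 130.20 = 0.6528 mol
selectivity = 1.813/(1.813+0.6528) × 100 = 73.53 %

73.5 %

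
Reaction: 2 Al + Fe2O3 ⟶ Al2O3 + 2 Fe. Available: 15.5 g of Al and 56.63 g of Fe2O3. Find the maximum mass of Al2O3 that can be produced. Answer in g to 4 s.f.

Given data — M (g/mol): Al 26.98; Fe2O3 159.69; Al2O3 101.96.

n(Al) = 15.50 / 26.98 = 0.5745 mol
n(Fe2O3) = 56.63 / 159.69 = 0.3546 mol
n/ν for Al = 0.5745/2 = 0.2873
n/ν for Fe2O3 = 0.3546/1 = 0.3546
Smallest n/ν is Al → limiting reagent.
n(Al2O3) = (1/2) × 0.5745 = 0.2873 mol
mass = 0.2873 × 101.96 = 29.29 g

29.29 g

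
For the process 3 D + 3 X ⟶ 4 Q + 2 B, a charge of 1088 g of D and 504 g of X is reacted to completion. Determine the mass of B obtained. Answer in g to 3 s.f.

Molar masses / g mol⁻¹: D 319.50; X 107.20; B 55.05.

125 g

n(D) = 1088 / 319.50 = 3.405 mol
n(X) = 504.0 / 107.20 = 4.701 mol
n/ν → D: 1.135, X: 1.567; D is limiting.
n(B) = (2/3) × 3.405 = 2.270 mol
mass = 2.270 × 55.05 = 125.0 g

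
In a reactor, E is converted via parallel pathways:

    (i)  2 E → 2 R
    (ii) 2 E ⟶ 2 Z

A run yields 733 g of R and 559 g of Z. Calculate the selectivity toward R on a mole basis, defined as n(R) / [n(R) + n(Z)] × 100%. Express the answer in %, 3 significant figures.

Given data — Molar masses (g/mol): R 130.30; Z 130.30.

n(R) = 733 / 130.30 = 5.625 mol
n(Z) = 559 / 130.30 = 4.290 mol
selectivity = 5.625/(5.625+4.290) × 100 = 56.73 %

56.7 %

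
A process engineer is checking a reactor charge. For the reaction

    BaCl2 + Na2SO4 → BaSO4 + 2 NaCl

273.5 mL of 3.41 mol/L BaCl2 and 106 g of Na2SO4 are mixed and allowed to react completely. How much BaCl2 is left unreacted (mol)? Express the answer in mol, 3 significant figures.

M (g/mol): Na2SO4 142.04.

n(BaCl2) = 3.41 × 273.5/1000 = 0.9326 mol
n(Na2SO4) = 106.0 / 142.04 = 0.7463 mol
n/ν → BaCl2: 0.9326, Na2SO4: 0.7463; Na2SO4 is limiting.
BaCl2 consumed = (1/1) × 0.7463 = 0.7463 mol
BaCl2 remaining = 0.9326 − 0.7463 = 0.1863 mol

0.186 mol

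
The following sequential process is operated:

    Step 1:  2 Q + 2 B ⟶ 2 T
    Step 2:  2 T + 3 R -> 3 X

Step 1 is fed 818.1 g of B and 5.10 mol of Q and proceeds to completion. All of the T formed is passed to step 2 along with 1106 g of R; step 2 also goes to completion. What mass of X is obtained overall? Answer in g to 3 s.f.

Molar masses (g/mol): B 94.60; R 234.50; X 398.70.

1880 g

Step 1:
n(B) = 818.1 / 94.60 = 8.648 mol
n(Q) = 5.100 mol
n/ν → B: 4.324, Q: 2.550; Q is limiting.
n(T) produced = (2/2) × 5.100 = 5.100 mol
Step 2:
n(T) available = 5.100 mol
n(R) = 1106 / 234.50 = 4.716 mol
n/ν → T: 2.550, R: 1.572; R is limiting.
n(X) = (3/3) × 4.716 = 4.716 mol
mass = 4.716 × 398.70 = 1880 g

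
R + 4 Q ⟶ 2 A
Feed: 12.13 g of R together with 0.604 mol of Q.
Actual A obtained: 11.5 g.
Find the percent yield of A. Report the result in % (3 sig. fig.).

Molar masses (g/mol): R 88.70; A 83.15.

n(R) = 12.13 / 88.70 = 0.1368 mol
n(Q) = 0.6040 mol
n/ν → R: 0.1368, Q: 0.1510; R is limiting.
theoretical n(A) = (2/1) × 0.1368 = 0.2736 mol → 22.75 g
% yield = 11.5 / 22.75 × 100 = 50.55 %

50.6 %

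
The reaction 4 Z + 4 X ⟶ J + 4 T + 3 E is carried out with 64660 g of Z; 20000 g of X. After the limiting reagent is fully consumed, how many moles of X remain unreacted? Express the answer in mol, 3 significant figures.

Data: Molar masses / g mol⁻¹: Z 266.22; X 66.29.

n(Z) = 64660 / 266.22 = 242.9 mol
n(X) = 20000 / 66.29 = 301.7 mol
n/ν for Z = 242.9/4 = 60.73
n/ν for X = 301.7/4 = 75.43
Smallest n/ν is Z → limiting reagent.
X consumed = (4/4) × 242.9 = 242.9 mol
X remaining = 301.7 − 242.9 = 58.80 mol

58.8 mol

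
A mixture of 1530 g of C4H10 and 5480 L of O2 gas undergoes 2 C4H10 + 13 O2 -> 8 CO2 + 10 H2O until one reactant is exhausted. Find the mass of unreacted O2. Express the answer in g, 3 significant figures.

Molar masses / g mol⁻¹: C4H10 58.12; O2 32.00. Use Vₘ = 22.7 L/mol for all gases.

n(C4H10) = 1530 / 58.12 = 26.32 mol
n(O2) = 5480 / 22.7 = 241.4 mol
n/ν for C4H10 = 26.32/2 = 13.16
n/ν for O2 = 241.4/13 = 18.57
Smallest n/ν is C4H10 → limiting reagent.
O2 consumed = (13/2) × 26.32 = 171.1 mol
O2 remaining = 241.4 − 171.1 = 70.30 mol
mass = 70.30 × 32.00 = 2250 g

2250 g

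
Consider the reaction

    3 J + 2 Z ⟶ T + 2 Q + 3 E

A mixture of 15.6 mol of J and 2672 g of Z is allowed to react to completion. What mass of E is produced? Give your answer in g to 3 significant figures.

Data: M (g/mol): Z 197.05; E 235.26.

n(J) = 15.60 mol
n(Z) = 2672 / 197.05 = 13.56 mol
n/ν for J = 15.60/3 = 5.200
n/ν for Z = 13.56/2 = 6.780
Smallest n/ν is J → limiting reagent.
n(E) = (3/3) × 15.60 = 15.60 mol
mass = 15.60 × 235.26 = 3670 g

3670 g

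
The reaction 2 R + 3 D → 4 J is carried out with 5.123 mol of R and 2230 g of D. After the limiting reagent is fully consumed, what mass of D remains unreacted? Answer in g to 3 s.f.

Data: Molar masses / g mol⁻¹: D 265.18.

192 g

n(R) = 5.123 mol
n(D) = 2230 / 265.18 = 8.409 mol
n/ν for R = 5.123/2 = 2.562
n/ν for D = 8.409/3 = 2.803
Smallest n/ν is R → limiting reagent.
D consumed = (3/2) × 5.123 = 7.685 mol
D remaining = 8.409 − 7.685 = 0.7240 mol
mass = 0.7240 × 265.18 = 192.0 g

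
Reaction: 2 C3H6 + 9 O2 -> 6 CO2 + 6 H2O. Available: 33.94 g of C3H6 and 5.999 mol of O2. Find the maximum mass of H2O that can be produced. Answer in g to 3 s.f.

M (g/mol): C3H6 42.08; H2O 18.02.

n(C3H6) = 33.94 / 42.08 = 0.8066 mol
n(O2) = 5.999 mol
n/ν → C3H6: 0.4033, O2: 0.6666; C3H6 is limiting.
n(H2O) = (6/2) × 0.8066 = 2.420 mol
mass = 2.420 × 18.02 = 43.61 g

43.6 g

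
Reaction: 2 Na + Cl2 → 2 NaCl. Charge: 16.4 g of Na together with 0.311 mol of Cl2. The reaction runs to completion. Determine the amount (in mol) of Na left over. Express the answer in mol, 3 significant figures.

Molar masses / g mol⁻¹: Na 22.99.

n(Na) = 16.40 / 22.99 = 0.7134 mol
n(Cl2) = 0.3110 mol
n/ν for Na = 0.7134/2 = 0.3567
n/ν for Cl2 = 0.3110/1 = 0.3110
Smallest n/ν is Cl2 → limiting reagent.
Na consumed = (2/1) × 0.3110 = 0.6220 mol
Na remaining = 0.7134 − 0.6220 = 0.09140 mol

0.0914 mol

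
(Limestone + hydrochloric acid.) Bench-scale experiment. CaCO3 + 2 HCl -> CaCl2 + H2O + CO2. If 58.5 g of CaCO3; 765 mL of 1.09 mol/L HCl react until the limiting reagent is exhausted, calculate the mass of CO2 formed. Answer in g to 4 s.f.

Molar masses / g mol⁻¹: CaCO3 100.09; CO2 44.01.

n(CaCO3) = 58.50 / 100.09 = 0.5845 mol
n(HCl) = 1.09 × 765.0/1000 = 0.8339 mol
n/ν for CaCO3 = 0.5845/1 = 0.5845
n/ν for HCl = 0.8339/2 = 0.4170
Smallest n/ν is HCl → limiting reagent.
n(CO2) = (1/2) × 0.8339 = 0.4170 mol
mass = 0.4170 × 44.01 = 18.35 g

18.35 g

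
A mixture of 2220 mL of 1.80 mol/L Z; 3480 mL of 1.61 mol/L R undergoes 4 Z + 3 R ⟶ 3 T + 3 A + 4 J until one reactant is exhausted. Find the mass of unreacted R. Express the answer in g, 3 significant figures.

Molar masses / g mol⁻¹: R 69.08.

180 g

n(Z) = 1.80 × 2220/1000 = 3.996 mol
n(R) = 1.61 × 3480/1000 = 5.603 mol
n/ν for Z = 3.996/4 = 0.9990
n/ν for R = 5.603/3 = 1.868
Smallest n/ν is Z → limiting reagent.
R consumed = (3/4) × 3.996 = 2.997 mol
R remaining = 5.603 − 2.997 = 2.606 mol
mass = 2.606 × 69.08 = 180.0 g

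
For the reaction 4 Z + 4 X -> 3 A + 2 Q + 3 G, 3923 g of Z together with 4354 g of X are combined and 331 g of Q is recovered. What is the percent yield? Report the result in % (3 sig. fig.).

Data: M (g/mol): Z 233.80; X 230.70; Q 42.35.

n(Z) = 3923 / 233.80 = 16.78 mol
n(X) = 4354 / 230.70 = 18.87 mol
n/ν → Z: 4.195, X: 4.718; Z is limiting.
theoretical n(Q) = (2/4) × 16.78 = 8.390 mol → 355.3 g
% yield = 331 / 355.3 × 100 = 93.16 %

93.2 %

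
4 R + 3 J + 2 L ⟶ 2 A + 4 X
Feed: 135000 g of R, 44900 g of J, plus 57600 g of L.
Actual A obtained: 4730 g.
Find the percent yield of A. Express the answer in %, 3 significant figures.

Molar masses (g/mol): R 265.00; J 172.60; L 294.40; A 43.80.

62.3 %

n(R) = 135000 / 265.00 = 509.4 mol
n(J) = 44900 / 172.60 = 260.1 mol
n(L) = 57600 / 294.40 = 195.7 mol
n/ν for R = 509.4/4 = 127.4
n/ν for J = 260.1/3 = 86.70
n/ν for L = 195.7/2 = 97.85
Smallest n/ν is J → limiting reagent.
theoretical n(A) = (2/3) × 260.1 = 173.4 mol → 7595 g
% yield = 4730 / 7595 × 100 = 62.28 %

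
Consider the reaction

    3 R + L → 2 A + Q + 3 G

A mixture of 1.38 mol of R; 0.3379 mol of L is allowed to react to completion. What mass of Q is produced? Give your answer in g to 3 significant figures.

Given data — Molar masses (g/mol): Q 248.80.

n(R) = 1.380 mol
n(L) = 0.3379 mol
n/ν for R = 1.380/3 = 0.4600
n/ν for L = 0.3379/1 = 0.3379
Smallest n/ν is L → limiting reagent.
n(Q) = (1/1) × 0.3379 = 0.3379 mol
mass = 0.3379 × 248.80 = 84.07 g

84.1 g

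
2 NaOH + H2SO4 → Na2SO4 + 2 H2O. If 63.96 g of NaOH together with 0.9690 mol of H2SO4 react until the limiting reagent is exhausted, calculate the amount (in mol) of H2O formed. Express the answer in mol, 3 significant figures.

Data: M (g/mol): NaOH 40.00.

n(NaOH) = 63.96 / 40.00 = 1.599 mol
n(H2SO4) = 0.9690 mol
n/ν → NaOH: 0.7995, H2SO4: 0.9690; NaOH is limiting.
n(H2O) = (2/2) × 1.599 = 1.599 mol

1.60 mol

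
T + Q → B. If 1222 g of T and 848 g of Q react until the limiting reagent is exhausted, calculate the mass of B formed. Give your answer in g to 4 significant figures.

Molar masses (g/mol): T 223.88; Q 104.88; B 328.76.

1794 g

n(T) = 1222 / 223.88 = 5.458 mol
n(Q) = 848.0 / 104.88 = 8.085 mol
n/ν for T = 5.458/1 = 5.458
n/ν for Q = 8.085/1 = 8.085
Smallest n/ν is T → limiting reagent.
n(B) = (1/1) × 5.458 = 5.458 mol
mass = 5.458 × 328.76 = 1794 g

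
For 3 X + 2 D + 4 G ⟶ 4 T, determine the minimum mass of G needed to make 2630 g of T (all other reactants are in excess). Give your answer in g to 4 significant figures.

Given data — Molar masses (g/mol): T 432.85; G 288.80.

1755 g

n(T) = 2630 / 432.85 = 6.076 mol
n(G) = (4/4) × 6.076 = 6.076 mol
mass = 6.076 × 288.80 = 1755 g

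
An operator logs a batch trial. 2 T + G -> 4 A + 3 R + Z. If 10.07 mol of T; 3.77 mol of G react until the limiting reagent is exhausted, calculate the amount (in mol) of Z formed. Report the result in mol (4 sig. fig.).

n(T) = 10.07 mol
n(G) = 3.770 mol
n/ν for T = 10.07/2 = 5.035
n/ν for G = 3.770/1 = 3.770
Smallest n/ν is G → limiting reagent.
n(Z) = (1/1) × 3.770 = 3.770 mol

3.770 mol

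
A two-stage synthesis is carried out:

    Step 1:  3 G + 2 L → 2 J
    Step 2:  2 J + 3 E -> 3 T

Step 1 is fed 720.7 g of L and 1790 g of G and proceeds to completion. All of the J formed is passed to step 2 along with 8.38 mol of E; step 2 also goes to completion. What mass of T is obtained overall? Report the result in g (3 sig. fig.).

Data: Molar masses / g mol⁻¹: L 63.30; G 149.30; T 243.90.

2040 g

Step 1:
n(L) = 720.7 / 63.30 = 11.39 mol
n(G) = 1790 / 149.30 = 11.99 mol
n/ν → L: 5.695, G: 3.997; G is limiting.
n(J) produced = (2/3) × 11.99 = 7.993 mol
Step 2:
n(J) available = 7.993 mol
n(E) = 8.380 mol
n/ν → J: 3.997, E: 2.793; E is limiting.
n(T) = (3/3) × 8.380 = 8.380 mol
mass = 8.380 × 243.90 = 2044 g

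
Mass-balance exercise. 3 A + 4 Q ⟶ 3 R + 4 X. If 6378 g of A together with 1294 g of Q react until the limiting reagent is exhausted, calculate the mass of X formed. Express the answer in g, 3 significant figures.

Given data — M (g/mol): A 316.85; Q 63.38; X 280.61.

n(A) = 6378 / 316.85 = 20.13 mol
n(Q) = 1294 / 63.38 = 20.42 mol
n/ν for A = 20.13/3 = 6.710
n/ν for Q = 20.42/4 = 5.105
Smallest n/ν is Q → limiting reagent.
n(X) = (4/4) × 20.42 = 20.42 mol
mass = 20.42 × 280.61 = 5730 g

5730 g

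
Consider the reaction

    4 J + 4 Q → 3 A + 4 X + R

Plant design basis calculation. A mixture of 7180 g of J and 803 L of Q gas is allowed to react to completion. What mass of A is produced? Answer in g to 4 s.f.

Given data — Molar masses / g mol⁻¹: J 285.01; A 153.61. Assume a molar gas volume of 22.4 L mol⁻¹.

2902 g

n(J) = 7180 / 285.01 = 25.19 mol
n(Q) = 803.0 / 22.4 = 35.85 mol
n/ν for J = 25.19/4 = 6.298
n/ν for Q = 35.85/4 = 8.963
Smallest n/ν is J → limiting reagent.
n(A) = (3/4) × 25.19 = 18.89 mol
mass = 18.89 × 153.61 = 2902 g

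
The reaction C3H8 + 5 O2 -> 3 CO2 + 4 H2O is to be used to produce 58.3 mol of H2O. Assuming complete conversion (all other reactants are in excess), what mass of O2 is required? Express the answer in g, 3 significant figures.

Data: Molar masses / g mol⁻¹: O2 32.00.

2330 g

n(H2O) = 58.30 mol
n(O2) = (5/4) × 58.30 = 72.88 mol
mass = 72.88 × 32.00 = 2332 g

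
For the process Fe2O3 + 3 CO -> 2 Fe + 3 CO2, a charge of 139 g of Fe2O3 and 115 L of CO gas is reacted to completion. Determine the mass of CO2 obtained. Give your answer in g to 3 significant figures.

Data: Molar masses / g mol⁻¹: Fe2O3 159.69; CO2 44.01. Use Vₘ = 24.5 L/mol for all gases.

115 g

n(Fe2O3) = 139.0 / 159.69 = 0.8704 mol
n(CO) = 115.0 / 24.5 = 4.694 mol
n/ν → Fe2O3: 0.8704, CO: 1.565; Fe2O3 is limiting.
n(CO2) = (3/1) × 0.8704 = 2.611 mol
mass = 2.611 × 44.01 = 114.9 g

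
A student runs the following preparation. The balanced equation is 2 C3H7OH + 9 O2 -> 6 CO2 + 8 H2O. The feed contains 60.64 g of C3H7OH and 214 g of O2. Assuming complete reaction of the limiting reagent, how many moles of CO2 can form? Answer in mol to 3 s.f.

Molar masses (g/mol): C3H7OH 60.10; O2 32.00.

3.03 mol

n(C3H7OH) = 60.64 / 60.10 = 1.009 mol
n(O2) = 214.0 / 32.00 = 6.688 mol
n/ν for C3H7OH = 1.009/2 = 0.5045
n/ν for O2 = 6.688/9 = 0.7431
Smallest n/ν is C3H7OH → limiting reagent.
n(CO2) = (6/2) × 1.009 = 3.027 mol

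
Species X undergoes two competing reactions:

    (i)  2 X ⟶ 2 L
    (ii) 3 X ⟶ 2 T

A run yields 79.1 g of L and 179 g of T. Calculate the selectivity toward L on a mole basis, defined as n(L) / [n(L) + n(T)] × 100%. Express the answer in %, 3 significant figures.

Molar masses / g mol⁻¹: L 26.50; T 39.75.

39.9 %

n(L) = 79.1 / 26.50 = 2.985 mol
n(T) = 179 / 39.75 = 4.503 mol
selectivity = 2.985/(2.985+4.503) × 100 = 39.86 %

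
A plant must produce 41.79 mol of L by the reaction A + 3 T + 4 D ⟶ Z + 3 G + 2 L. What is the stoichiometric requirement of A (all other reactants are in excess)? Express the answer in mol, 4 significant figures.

n(L) = 41.79 mol
n(A) = (1/2) × 41.79 = 20.90 mol

20.90 mol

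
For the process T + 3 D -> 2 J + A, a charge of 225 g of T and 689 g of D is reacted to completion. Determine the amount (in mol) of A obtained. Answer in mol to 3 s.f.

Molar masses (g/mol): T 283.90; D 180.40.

0.793 mol

n(T) = 225.0 / 283.90 = 0.7925 mol
n(D) = 689.0 / 180.40 = 3.819 mol
n/ν → T: 0.7925, D: 1.273; T is limiting.
n(A) = (1/1) × 0.7925 = 0.7925 mol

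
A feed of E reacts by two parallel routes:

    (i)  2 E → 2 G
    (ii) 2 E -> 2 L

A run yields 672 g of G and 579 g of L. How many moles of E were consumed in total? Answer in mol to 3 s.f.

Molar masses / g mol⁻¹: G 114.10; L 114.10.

11.0 mol

n(G) = 672 / 114.10 = 5.890 mol
n(L) = 579 / 114.10 = 5.074 mol
n(E) via (i) = (2/2)×5.890 = 5.890 mol
n(E) via (ii) = (2/2)×5.074 = 5.074 mol
total n(E) = 5.890 + 5.074 = 10.96 mol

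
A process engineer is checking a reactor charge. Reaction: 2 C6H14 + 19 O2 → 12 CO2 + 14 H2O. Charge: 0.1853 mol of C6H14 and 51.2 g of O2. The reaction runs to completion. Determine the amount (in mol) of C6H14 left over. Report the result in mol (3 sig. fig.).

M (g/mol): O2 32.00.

n(C6H14) = 0.1853 mol
n(O2) = 51.20 / 32.00 = 1.600 mol
n/ν for C6H14 = 0.1853/2 = 0.09265
n/ν for O2 = 1.600/19 = 0.08421
Smallest n/ν is O2 → limiting reagent.
C6H14 consumed = (2/19) × 1.600 = 0.1684 mol
C6H14 remaining = 0.1853 − 0.1684 = 0.01690 mol

0.0169 mol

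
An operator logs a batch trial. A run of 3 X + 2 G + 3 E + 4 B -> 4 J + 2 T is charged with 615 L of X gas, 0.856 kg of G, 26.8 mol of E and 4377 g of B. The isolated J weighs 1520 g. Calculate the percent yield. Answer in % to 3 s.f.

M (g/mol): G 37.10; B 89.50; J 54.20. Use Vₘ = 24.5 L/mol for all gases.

n(X) = 615.0 / 24.5 = 25.10 mol
n(G) = 0.8560×1000 / 37.10 = 23.07 mol
n(E) = 26.80 mol
n(B) = 4377 / 89.50 = 48.91 mol
n/ν for X = 25.10/3 = 8.367
n/ν for G = 23.07/2 = 11.54
n/ν for E = 26.80/3 = 8.933
n/ν for B = 48.91/4 = 12.23
Smallest n/ν is X → limiting reagent.
theoretical n(J) = (4/3) × 25.10 = 33.47 mol → 1814 g
% yield = 1520 / 1814 × 100 = 83.79 %

83.8 %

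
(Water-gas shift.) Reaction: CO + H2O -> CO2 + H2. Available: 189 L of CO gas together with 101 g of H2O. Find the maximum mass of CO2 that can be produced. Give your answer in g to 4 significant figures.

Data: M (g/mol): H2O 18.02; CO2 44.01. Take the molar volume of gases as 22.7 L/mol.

246.7 g

n(CO) = 189.0 / 22.7 = 8.326 mol
n(H2O) = 101.0 / 18.02 = 5.605 mol
n/ν for CO = 8.326/1 = 8.326
n/ν for H2O = 5.605/1 = 5.605
Smallest n/ν is H2O → limiting reagent.
n(CO2) = (1/1) × 5.605 = 5.605 mol
mass = 5.605 × 44.01 = 246.7 g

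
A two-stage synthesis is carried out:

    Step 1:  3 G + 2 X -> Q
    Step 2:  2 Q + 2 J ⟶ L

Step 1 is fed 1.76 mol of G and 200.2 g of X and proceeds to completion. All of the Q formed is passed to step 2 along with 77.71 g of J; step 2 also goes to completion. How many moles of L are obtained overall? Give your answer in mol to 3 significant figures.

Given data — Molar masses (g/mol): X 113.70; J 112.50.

Step 1:
n(G) = 1.760 mol
n(X) = 200.2 / 113.70 = 1.761 mol
n/ν → G: 0.5867, X: 0.8805; G is limiting.
n(Q) produced = (1/3) × 1.760 = 0.5867 mol
Step 2:
n(Q) available = 0.5867 mol
n(J) = 77.71 / 112.50 = 0.6908 mol
n/ν → Q: 0.2934, J: 0.3454; Q is limiting.
n(L) = (1/2) × 0.5867 = 0.2934 mol

0.293 mol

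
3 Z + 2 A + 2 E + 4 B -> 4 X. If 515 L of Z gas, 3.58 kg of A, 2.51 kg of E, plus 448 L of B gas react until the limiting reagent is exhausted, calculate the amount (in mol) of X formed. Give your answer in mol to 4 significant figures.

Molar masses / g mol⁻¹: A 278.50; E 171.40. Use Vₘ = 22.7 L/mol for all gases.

19.74 mol

n(Z) = 515.0 / 22.7 = 22.69 mol
n(A) = 3.580×1000 / 278.50 = 12.85 mol
n(E) = 2.510×1000 / 171.40 = 14.64 mol
n(B) = 448.0 / 22.7 = 19.74 mol
n/ν for Z = 22.69/3 = 7.563
n/ν for A = 12.85/2 = 6.425
n/ν for E = 14.64/2 = 7.320
n/ν for B = 19.74/4 = 4.935
Smallest n/ν is B → limiting reagent.
n(X) = (4/4) × 19.74 = 19.74 mol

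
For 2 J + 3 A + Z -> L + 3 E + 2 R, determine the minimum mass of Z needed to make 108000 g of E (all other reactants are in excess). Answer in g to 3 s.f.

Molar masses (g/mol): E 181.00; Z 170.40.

n(E) = 108000 / 181.00 = 596.7 mol
n(Z) = (1/3) × 596.7 = 198.9 mol
mass = 198.9 × 170.40 = 33890 g

33900 g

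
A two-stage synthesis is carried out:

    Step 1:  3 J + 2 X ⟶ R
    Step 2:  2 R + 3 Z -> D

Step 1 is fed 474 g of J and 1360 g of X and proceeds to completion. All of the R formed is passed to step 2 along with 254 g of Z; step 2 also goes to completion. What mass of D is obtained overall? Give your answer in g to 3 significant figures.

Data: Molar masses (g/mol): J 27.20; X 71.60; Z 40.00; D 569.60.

1210 g

Step 1:
n(J) = 474.0 / 27.20 = 17.43 mol
n(X) = 1360 / 71.60 = 18.99 mol
n/ν → J: 5.810, X: 9.495; J is limiting.
n(R) produced = (1/3) × 17.43 = 5.810 mol
Step 2:
n(R) available = 5.810 mol
n(Z) = 254.0 / 40.00 = 6.350 mol
n/ν → R: 2.905, Z: 2.117; Z is limiting.
n(D) = (1/3) × 6.350 = 2.117 mol
mass = 2.117 × 569.60 = 1206 g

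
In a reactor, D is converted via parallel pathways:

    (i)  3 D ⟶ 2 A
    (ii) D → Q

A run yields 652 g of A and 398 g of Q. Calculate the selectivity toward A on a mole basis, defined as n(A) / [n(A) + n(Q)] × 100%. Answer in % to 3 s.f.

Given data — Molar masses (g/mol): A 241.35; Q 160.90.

52.2 %

n(A) = 652 / 241.35 = 2.701 mol
n(Q) = 398 / 160.90 = 2.474 mol
selectivity = 2.701/(2.701+2.474) × 100 = 52.19 %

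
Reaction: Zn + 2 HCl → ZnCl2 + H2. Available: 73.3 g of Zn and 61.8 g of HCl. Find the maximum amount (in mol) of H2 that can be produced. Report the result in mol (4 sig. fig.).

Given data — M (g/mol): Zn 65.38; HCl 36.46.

n(Zn) = 73.30 / 65.38 = 1.121 mol
n(HCl) = 61.80 / 36.46 = 1.695 mol
n/ν for Zn = 1.121/1 = 1.121
n/ν for HCl = 1.695/2 = 0.8475
Smallest n/ν is HCl → limiting reagent.
n(H2) = (1/2) × 1.695 = 0.8475 mol

0.8475 mol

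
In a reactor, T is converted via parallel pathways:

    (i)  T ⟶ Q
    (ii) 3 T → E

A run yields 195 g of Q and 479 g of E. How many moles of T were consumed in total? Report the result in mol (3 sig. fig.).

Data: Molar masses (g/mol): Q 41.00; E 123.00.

16.4 mol

n(Q) = 195 / 41.00 = 4.756 mol
n(E) = 479 / 123.00 = 3.894 mol
n(T) via (i) = (1/1)×4.756 = 4.756 mol
n(T) via (ii) = (3/1)×3.894 = 11.68 mol
total n(T) = 4.756 + 11.68 = 16.44 mol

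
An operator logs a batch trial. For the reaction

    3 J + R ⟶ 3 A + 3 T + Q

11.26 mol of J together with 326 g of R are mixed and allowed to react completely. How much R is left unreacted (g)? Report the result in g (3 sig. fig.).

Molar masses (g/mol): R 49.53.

n(J) = 11.26 mol
n(R) = 326.0 / 49.53 = 6.582 mol
n/ν for J = 11.26/3 = 3.753
n/ν for R = 6.582/1 = 6.582
Smallest n/ν is J → limiting reagent.
R consumed = (1/3) × 11.26 = 3.753 mol
R remaining = 6.582 − 3.753 = 2.829 mol
mass = 2.829 × 49.53 = 140.1 g

140 g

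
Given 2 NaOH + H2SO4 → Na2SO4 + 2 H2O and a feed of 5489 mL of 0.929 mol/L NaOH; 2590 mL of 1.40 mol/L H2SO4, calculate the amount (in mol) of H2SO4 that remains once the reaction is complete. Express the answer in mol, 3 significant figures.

1.08 mol

n(NaOH) = 0.929 × 5489/1000 = 5.099 mol
n(H2SO4) = 1.40 × 2590/1000 = 3.626 mol
n/ν for NaOH = 5.099/2 = 2.550
n/ν for H2SO4 = 3.626/1 = 3.626
Smallest n/ν is NaOH → limiting reagent.
H2SO4 consumed = (1/2) × 5.099 = 2.550 mol
H2SO4 remaining = 3.626 − 2.550 = 1.076 mol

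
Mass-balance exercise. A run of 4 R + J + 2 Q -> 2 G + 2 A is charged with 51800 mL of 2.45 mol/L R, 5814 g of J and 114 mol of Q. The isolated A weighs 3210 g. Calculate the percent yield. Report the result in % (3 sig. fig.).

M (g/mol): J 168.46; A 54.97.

92.0 %

n(R) = 2.45 × 51800/1000 = 126.9 mol
n(J) = 5814 / 168.46 = 34.51 mol
n(Q) = 114.0 mol
n/ν for R = 126.9/4 = 31.73
n/ν for J = 34.51/1 = 34.51
n/ν for Q = 114.0/2 = 57.00
Smallest n/ν is R → limiting reagent.
theoretical n(A) = (2/4) × 126.9 = 63.45 mol → 3488 g
% yield = 3210 / 3488 × 100 = 92.03 %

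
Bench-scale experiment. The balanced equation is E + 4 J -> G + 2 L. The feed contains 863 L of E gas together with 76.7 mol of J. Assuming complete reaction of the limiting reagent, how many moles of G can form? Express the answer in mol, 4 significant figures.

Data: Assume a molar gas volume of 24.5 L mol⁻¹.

19.18 mol

n(E) = 863.0 / 24.5 = 35.22 mol
n(J) = 76.70 mol
n/ν for E = 35.22/1 = 35.22
n/ν for J = 76.70/4 = 19.18
Smallest n/ν is J → limiting reagent.
n(G) = (1/4) × 76.70 = 19.18 mol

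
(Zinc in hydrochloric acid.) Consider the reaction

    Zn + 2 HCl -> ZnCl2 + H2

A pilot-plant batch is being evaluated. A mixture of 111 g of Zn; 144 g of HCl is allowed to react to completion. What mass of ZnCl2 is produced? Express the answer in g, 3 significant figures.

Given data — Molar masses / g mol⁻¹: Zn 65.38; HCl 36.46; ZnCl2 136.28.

231 g

n(Zn) = 111.0 / 65.38 = 1.698 mol
n(HCl) = 144.0 / 36.46 = 3.950 mol
n/ν → Zn: 1.698, HCl: 1.975; Zn is limiting.
n(ZnCl2) = (1/1) × 1.698 = 1.698 mol
mass = 1.698 × 136.28 = 231.4 g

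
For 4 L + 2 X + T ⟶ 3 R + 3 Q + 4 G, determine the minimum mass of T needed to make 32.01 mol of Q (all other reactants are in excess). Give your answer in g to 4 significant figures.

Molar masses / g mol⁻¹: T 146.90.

n(Q) = 32.01 mol
n(T) = (1/3) × 32.01 = 10.67 mol
mass = 10.67 × 146.90 = 1567 g

1567 g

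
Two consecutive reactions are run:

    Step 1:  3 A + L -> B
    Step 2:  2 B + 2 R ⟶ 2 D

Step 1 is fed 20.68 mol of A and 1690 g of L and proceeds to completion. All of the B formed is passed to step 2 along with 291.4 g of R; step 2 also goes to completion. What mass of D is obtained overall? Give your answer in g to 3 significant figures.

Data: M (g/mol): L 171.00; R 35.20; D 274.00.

1890 g

Step 1:
n(A) = 20.68 mol
n(L) = 1690 / 171.00 = 9.883 mol
n/ν → A: 6.893, L: 9.883; A is limiting.
n(B) produced = (1/3) × 20.68 = 6.893 mol
Step 2:
n(B) available = 6.893 mol
n(R) = 291.4 / 35.20 = 8.278 mol
n/ν → B: 3.447, R: 4.139; B is limiting.
n(D) = (2/2) × 6.893 = 6.893 mol
mass = 6.893 × 274.00 = 1889 g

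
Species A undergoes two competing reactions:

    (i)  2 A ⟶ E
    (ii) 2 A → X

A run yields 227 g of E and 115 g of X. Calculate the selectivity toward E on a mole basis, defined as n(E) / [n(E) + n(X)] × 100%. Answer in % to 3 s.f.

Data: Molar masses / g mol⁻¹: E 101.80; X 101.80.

n(E) = 227 / 101.80 = 2.230 mol
n(X) = 115 / 101.80 = 1.130 mol
selectivity = 2.230/(2.230+1.130) × 100 = 66.37 %

66.4 %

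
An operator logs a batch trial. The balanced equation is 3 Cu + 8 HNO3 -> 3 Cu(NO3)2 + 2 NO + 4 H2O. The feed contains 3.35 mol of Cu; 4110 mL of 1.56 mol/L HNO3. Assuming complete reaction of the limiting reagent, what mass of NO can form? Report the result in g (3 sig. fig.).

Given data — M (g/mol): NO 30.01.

n(Cu) = 3.350 mol
n(HNO3) = 1.56 × 4110/1000 = 6.412 mol
n/ν for Cu = 3.350/3 = 1.117
n/ν for HNO3 = 6.412/8 = 0.8015
Smallest n/ν is HNO3 → limiting reagent.
n(NO) = (2/8) × 6.412 = 1.603 mol
mass = 1.603 × 30.01 = 48.11 g

48.1 g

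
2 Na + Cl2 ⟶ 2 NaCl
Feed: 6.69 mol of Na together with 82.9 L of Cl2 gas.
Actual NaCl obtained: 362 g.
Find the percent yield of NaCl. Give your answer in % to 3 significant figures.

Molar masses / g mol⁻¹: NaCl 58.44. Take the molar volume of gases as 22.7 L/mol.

92.6 %

n(Na) = 6.690 mol
n(Cl2) = 82.90 / 22.7 = 3.652 mol
n/ν → Na: 3.345, Cl2: 3.652; Na is limiting.
theoretical n(NaCl) = (2/2) × 6.690 = 6.690 mol → 391.0 g
% yield = 362 / 391.0 × 100 = 92.58 %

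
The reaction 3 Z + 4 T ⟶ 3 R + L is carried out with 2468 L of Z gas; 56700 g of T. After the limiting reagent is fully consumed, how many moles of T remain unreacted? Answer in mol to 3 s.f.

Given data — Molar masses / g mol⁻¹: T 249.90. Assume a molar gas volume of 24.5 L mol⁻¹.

n(Z) = 2468 / 24.5 = 100.7 mol
n(T) = 56700 / 249.90 = 226.9 mol
n/ν → Z: 33.57, T: 56.73; Z is limiting.
T consumed = (4/3) × 100.7 = 134.3 mol
T remaining = 226.9 − 134.3 = 92.60 mol

92.6 mol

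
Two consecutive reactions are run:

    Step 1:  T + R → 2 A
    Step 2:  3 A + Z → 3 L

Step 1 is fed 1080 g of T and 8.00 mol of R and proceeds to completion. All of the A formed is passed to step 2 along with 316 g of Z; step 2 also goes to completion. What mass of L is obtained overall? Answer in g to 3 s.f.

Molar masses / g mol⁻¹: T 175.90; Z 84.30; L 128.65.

Step 1:
n(T) = 1080 / 175.90 = 6.140 mol
n(R) = 8.000 mol
n/ν for T = 6.140/1 = 6.140
n/ν for R = 8.000/1 = 8.000
Smallest n/ν is T → limiting reagent.
n(A) produced = (2/1) × 6.140 = 12.28 mol
Step 2:
n(A) available = 12.28 mol
n(Z) = 316.0 / 84.30 = 3.749 mol
n/ν for A = 12.28/3 = 4.093
n/ν for Z = 3.749/1 = 3.749
Smallest n/ν is Z → limiting reagent.
n(L) = (3/1) × 3.749 = 11.25 mol
mass = 11.25 × 128.65 = 1447 g

1450 g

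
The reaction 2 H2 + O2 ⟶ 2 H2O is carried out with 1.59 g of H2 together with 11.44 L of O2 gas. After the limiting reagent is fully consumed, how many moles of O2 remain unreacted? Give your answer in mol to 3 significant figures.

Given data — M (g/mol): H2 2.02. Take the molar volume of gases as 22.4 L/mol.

n(H2) = 1.590 / 2.02 = 0.7871 mol
n(O2) = 11.44 / 22.4 = 0.5107 mol
n/ν for H2 = 0.7871/2 = 0.3936
n/ν for O2 = 0.5107/1 = 0.5107
Smallest n/ν is H2 → limiting reagent.
O2 consumed = (1/2) × 0.7871 = 0.3936 mol
O2 remaining = 0.5107 − 0.3936 = 0.1171 mol

0.117 mol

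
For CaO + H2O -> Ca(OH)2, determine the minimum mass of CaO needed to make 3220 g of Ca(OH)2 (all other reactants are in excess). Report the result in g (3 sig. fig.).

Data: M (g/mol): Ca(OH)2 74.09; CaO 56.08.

2440 g

n(Ca(OH)2) = 3220 / 74.09 = 43.46 mol
n(CaO) = (1/1) × 43.46 = 43.46 mol
mass = 43.46 × 56.08 = 2437 g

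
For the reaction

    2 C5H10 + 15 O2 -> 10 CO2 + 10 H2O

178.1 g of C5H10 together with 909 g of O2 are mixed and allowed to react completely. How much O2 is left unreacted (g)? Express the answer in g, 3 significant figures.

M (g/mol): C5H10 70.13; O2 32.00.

300 g

n(C5H10) = 178.1 / 70.13 = 2.540 mol
n(O2) = 909.0 / 32.00 = 28.41 mol
n/ν for C5H10 = 2.540/2 = 1.270
n/ν for O2 = 28.41/15 = 1.894
Smallest n/ν is C5H10 → limiting reagent.
O2 consumed = (15/2) × 2.540 = 19.05 mol
O2 remaining = 28.41 − 19.05 = 9.360 mol
mass = 9.360 × 32.00 = 299.5 g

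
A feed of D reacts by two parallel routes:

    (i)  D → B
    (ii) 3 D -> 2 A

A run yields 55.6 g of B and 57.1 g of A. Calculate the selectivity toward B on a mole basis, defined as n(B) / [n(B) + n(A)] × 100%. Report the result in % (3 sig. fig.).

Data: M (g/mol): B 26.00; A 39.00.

59.4 %

n(B) = 55.6 / 26.00 = 2.138 mol
n(A) = 57.1 / 39.00 = 1.464 mol
selectivity = 2.138/(2.138+1.464) × 100 = 59.36 %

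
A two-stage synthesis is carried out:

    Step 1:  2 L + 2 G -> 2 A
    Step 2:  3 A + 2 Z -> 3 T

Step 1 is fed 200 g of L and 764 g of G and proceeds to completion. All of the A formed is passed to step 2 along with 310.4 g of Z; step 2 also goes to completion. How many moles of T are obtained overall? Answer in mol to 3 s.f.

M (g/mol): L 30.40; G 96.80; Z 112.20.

Step 1:
n(L) = 200.0 / 30.40 = 6.579 mol
n(G) = 764.0 / 96.80 = 7.893 mol
n/ν for L = 6.579/2 = 3.290
n/ν for G = 7.893/2 = 3.947
Smallest n/ν is L → limiting reagent.
n(A) produced = (2/2) × 6.579 = 6.579 mol
Step 2:
n(A) available = 6.579 mol
n(Z) = 310.4 / 112.20 = 2.766 mol
n/ν for A = 6.579/3 = 2.193
n/ν for Z = 2.766/2 = 1.383
Smallest n/ν is Z → limiting reagent.
n(T) = (3/2) × 2.766 = 4.149 mol

4.15 mol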